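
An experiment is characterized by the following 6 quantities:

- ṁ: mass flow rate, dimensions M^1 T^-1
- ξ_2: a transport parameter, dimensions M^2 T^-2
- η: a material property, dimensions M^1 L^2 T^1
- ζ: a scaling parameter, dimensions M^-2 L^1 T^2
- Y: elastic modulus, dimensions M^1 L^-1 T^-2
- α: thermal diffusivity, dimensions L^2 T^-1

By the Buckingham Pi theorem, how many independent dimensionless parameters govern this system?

3

There are 6 variables and 3 base dimensions (M, L, T).
The dimension matrix has rank 3.
Independent dimensionless groups: 6 − 3 = 3.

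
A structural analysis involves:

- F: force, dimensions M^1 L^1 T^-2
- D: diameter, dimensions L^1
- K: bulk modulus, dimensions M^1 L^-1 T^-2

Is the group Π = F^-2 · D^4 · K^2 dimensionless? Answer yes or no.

yes

Sum the exponent of each base dimension across the product:
  M: −2·[F]_M + 4·[D]_M + 2·[K]_M = −2·(1) + 4·(0) + 2·(1) = 0
  L: −2·[F]_L + 4·[D]_L + 2·[K]_L = −2·(1) + 4·(1) + 2·(-1) = 0
  T: −2·[F]_T + 4·[D]_T + 2·[K]_T = −2·(-2) + 4·(0) + 2·(-2) = 0
All base exponents vanish — dimensionless.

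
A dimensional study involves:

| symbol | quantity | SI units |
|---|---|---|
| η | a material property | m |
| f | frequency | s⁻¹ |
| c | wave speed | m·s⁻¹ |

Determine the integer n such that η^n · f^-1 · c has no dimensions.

Balance the L exponent: (1)·n from η, plus −(0) + (1) = 1 from the rest, must sum to zero.
n + 1 = 0, so n = -1.

-1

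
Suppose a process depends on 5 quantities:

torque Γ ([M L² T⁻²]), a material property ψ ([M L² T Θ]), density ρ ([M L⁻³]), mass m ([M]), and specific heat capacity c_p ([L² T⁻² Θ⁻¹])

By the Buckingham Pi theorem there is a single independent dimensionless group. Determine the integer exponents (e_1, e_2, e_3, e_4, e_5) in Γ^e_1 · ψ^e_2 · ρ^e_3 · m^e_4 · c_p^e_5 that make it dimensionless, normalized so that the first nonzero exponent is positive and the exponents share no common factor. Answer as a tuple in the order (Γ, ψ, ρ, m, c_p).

(1, -2, -2, 3, -2)

M: e_1·(1) + e_2·(1) + e_3·(1) + e_4·(1) + e_5·(0) = 0
L: e_1·(2) + e_2·(2) + e_3·(-3) + e_4·(0) + e_5·(2) = 0
T: e_1·(-2) + e_2·(1) + e_3·(0) + e_4·(0) + e_5·(-2) = 0
Θ: e_1·(0) + e_2·(1) + e_3·(0) + e_4·(0) + e_5·(-1) = 0
Solving this homogeneous linear system for the smallest-integer solution (first nonzero entry positive) gives (1, -2, -2, 3, -2).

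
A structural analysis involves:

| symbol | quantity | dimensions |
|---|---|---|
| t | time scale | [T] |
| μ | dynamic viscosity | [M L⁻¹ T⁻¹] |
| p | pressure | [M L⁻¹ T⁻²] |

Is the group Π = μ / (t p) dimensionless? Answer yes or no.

yes

Sum the exponent of each base dimension across the product:
  M: −[t]_M + [μ]_M − [p]_M = −(0) + (1) − (1) = 0
  L: −[t]_L + [μ]_L − [p]_L = −(0) + (-1) − (-1) = 0
  T: −[t]_T + [μ]_T − [p]_T = −(1) + (-1) − (-2) = 0
All base exponents vanish — dimensionless.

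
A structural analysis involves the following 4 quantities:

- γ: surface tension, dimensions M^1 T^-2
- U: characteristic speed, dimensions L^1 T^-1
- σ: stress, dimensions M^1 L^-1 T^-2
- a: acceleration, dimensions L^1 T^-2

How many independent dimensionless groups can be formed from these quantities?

There are 4 variables and 3 base dimensions (M, L, T).
The dimension matrix has rank 3.
Independent dimensionless groups: 4 − 3 = 1.

1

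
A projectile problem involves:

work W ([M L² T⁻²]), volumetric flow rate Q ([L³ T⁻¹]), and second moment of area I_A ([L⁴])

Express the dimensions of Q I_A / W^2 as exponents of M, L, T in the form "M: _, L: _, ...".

Collect each base-dimension exponent across the product:
  M: −2·(1) + (0) + (0) = -2
  L: −2·(2) + (3) + (4) = 3
  T: −2·(-2) + (-1) + (0) = 3
So the dimensions are [M⁻² L³ T³].

M: -2, L: 3, T: 3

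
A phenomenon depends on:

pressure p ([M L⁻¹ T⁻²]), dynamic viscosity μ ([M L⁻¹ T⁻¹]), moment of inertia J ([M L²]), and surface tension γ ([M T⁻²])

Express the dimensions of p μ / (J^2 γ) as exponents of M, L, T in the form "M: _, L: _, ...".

M: -1, L: -6, T: -1

Collect each base-dimension exponent across the product:
  M: (1) + (1) − 2·(1) − (1) = -1
  L: (-1) + (-1) − 2·(2) − (0) = -6
  T: (-2) + (-1) − 2·(0) − (-2) = -1
So the dimensions are [M⁻¹ L⁻⁶ T⁻¹].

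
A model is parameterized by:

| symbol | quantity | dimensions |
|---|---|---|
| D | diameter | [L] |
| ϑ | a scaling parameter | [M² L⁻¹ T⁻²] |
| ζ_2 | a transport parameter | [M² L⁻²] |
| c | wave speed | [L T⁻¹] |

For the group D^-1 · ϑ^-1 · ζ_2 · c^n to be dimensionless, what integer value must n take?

Balance the L exponent: (1)·n from c, plus −(1) − (-1) + (-2) = -2 from the rest, must sum to zero.
n − 2 = 0, so n = 2.

2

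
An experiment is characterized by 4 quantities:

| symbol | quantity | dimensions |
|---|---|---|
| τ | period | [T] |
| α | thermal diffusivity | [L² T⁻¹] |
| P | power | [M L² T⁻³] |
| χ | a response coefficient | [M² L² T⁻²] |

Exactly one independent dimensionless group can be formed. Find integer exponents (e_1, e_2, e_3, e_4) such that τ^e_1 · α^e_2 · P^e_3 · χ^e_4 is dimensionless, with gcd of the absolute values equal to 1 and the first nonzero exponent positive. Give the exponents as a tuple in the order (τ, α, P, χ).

M: e_1·(0) + e_2·(0) + e_3·(1) + e_4·(2) = 0
L: e_1·(0) + e_2·(2) + e_3·(2) + e_4·(2) = 0
T: e_1·(1) + e_2·(-1) + e_3·(-3) + e_4·(-2) = 0
Solving this homogeneous linear system for the smallest-integer solution (first nonzero entry positive) gives (3, -1, 2, -1).

(3, -1, 2, -1)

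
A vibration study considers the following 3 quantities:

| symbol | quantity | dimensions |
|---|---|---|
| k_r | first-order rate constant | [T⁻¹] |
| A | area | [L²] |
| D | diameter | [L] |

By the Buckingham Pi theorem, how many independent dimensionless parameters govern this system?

1

There are 3 variables and 2 base dimensions (L, T).
The dimension matrix has rank 2.
Independent dimensionless groups: 3 − 2 = 1.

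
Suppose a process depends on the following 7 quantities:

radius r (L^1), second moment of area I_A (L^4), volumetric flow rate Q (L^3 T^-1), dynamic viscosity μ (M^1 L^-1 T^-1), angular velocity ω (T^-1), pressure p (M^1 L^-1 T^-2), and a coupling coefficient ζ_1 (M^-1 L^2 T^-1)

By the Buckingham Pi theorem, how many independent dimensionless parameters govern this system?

4

There are 7 variables and 3 base dimensions (M, L, T).
The dimension matrix has rank 3.
Independent dimensionless groups: 7 − 3 = 4.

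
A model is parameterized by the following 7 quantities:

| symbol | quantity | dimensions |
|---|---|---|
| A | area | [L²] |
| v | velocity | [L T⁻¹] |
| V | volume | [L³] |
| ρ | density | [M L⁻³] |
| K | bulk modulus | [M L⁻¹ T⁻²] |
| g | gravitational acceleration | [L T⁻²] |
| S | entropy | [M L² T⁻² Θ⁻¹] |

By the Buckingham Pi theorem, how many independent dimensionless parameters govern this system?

There are 7 variables and 4 base dimensions (M, L, T, Θ).
The dimension matrix has rank 4.
Independent dimensionless groups: 7 − 4 = 3.

3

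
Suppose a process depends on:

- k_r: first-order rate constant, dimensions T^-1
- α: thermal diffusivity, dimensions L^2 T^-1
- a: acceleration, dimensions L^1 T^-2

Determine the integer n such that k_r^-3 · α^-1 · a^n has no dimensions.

2

Balance the L exponent: (1)·n from a, plus −3·(0) − (2) = -2 from the rest, must sum to zero.
n − 2 = 0, so n = 2.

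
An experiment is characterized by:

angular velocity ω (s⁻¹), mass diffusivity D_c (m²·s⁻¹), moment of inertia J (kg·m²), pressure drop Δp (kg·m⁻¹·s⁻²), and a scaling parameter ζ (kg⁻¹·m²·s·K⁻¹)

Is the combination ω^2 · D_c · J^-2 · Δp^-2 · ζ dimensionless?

no

Sum the exponent of each base dimension across the product:
  M: 2·[ω]_M + [D_c]_M − 2·[J]_M − 2·[Δp]_M + [ζ]_M = 2·(0) + (0) − 2·(1) − 2·(1) + (-1) = -5
  L: 2·[ω]_L + [D_c]_L − 2·[J]_L − 2·[Δp]_L + [ζ]_L = 2·(0) + (2) − 2·(2) − 2·(-1) + (2) = 2
  T: 2·[ω]_T + [D_c]_T − 2·[J]_T − 2·[Δp]_T + [ζ]_T = 2·(-1) + (-1) − 2·(0) − 2·(-2) + (1) = 2
  Θ: 2·[ω]_Θ + [D_c]_Θ − 2·[J]_Θ − 2·[Δp]_Θ + [ζ]_Θ = 2·(0) + (0) − 2·(0) − 2·(0) + (-1) = -1
Net dimensions [M⁻⁵ L² T² Θ⁻¹] ≠ [1] — not dimensionless.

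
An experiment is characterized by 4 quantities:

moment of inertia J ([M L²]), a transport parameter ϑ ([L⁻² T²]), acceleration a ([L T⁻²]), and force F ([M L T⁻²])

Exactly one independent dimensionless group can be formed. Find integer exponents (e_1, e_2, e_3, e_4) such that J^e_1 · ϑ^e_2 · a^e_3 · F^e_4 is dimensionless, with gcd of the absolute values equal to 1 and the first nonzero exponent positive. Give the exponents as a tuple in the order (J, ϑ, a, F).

M: e_1·(1) + e_2·(0) + e_3·(0) + e_4·(1) = 0
L: e_1·(2) + e_2·(-2) + e_3·(1) + e_4·(1) = 0
T: e_1·(0) + e_2·(2) + e_3·(-2) + e_4·(-2) = 0
Solving this homogeneous linear system for the smallest-integer solution (first nonzero entry positive) gives (1, 2, 3, -1).

(1, 2, 3, -1)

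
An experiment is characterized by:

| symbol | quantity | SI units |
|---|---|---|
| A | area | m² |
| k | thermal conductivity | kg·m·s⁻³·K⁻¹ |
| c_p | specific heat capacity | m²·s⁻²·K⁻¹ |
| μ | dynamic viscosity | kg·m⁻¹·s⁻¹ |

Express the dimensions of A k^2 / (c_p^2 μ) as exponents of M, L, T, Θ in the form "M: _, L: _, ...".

M: 1, L: 1, T: -1, Θ: 0

Collect each base-dimension exponent across the product:
  M: (0) + 2·(1) − 2·(0) − (1) = 1
  L: (2) + 2·(1) − 2·(2) − (-1) = 1
  T: (0) + 2·(-3) − 2·(-2) − (-1) = -1
  Θ: (0) + 2·(-1) − 2·(-1) − (0) = 0
So the dimensions are [M L T⁻¹].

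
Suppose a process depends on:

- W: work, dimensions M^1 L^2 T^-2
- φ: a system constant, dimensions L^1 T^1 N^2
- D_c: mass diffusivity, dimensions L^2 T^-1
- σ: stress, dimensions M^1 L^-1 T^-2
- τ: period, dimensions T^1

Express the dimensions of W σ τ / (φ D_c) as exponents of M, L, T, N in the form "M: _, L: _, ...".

M: 2, L: -2, T: -3, N: -2

Collect each base-dimension exponent across the product:
  M: (1) − (0) − (0) + (1) + (0) = 2
  L: (2) − (1) − (2) + (-1) + (0) = -2
  T: (-2) − (1) − (-1) + (-2) + (1) = -3
  N: (0) − (2) − (0) + (0) + (0) = -2
So the dimensions are [M² L⁻² T⁻³ N⁻²].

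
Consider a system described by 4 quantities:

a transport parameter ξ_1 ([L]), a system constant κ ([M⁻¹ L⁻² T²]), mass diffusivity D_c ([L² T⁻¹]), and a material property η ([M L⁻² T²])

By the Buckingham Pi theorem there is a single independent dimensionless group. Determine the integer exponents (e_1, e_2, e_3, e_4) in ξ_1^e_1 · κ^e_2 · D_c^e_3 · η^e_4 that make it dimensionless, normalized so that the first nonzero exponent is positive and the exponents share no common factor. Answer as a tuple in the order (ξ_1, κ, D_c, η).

M: e_1·(0) + e_2·(-1) + e_3·(0) + e_4·(1) = 0
L: e_1·(1) + e_2·(-2) + e_3·(2) + e_4·(-2) = 0
T: e_1·(0) + e_2·(2) + e_3·(-1) + e_4·(2) = 0
Solving this homogeneous linear system for the smallest-integer solution (first nonzero entry positive) gives (4, -1, -4, -1).

(4, -1, -4, -1)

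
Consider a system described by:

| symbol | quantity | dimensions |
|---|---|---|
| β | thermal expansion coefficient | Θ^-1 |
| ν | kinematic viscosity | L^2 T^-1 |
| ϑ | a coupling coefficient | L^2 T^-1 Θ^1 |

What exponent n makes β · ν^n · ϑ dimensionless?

Balance the L exponent: (2)·n from ν, plus (0) + (2) = 2 from the rest, must sum to zero.
2n + 2 = 0, so n = -1.

-1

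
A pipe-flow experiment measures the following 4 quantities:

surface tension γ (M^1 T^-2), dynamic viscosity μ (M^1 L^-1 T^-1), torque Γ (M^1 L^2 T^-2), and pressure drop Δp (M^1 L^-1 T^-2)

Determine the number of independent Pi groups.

1

There are 4 variables and 3 base dimensions (M, L, T).
The dimension matrix has rank 3.
Independent dimensionless groups: 4 − 3 = 1.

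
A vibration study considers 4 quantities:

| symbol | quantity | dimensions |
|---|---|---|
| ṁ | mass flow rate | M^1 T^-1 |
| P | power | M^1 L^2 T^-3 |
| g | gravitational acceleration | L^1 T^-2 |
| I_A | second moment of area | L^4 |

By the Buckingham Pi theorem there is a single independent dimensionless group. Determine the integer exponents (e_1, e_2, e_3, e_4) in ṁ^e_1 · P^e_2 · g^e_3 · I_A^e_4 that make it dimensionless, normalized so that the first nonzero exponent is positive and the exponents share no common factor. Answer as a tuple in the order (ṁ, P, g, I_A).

(4, -4, 4, 1)

M: e_1·(1) + e_2·(1) + e_3·(0) + e_4·(0) = 0
L: e_1·(0) + e_2·(2) + e_3·(1) + e_4·(4) = 0
T: e_1·(-1) + e_2·(-3) + e_3·(-2) + e_4·(0) = 0
Solving this homogeneous linear system for the smallest-integer solution (first nonzero entry positive) gives (4, -4, 4, 1).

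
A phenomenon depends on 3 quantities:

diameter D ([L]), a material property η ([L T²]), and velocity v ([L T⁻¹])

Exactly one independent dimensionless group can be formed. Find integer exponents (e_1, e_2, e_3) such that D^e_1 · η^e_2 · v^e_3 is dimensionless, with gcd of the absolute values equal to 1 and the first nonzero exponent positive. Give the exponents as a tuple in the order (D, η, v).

(3, -1, -2)

L: e_1·(1) + e_2·(1) + e_3·(1) = 0
T: e_1·(0) + e_2·(2) + e_3·(-1) = 0
Solving this homogeneous linear system for the smallest-integer solution (first nonzero entry positive) gives (3, -1, -2).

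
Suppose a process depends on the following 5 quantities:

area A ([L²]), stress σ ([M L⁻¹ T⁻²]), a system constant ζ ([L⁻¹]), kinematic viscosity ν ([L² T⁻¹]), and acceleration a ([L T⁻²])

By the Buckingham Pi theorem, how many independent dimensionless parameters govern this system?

2

There are 5 variables and 3 base dimensions (M, L, T).
The dimension matrix has rank 3.
Independent dimensionless groups: 5 − 3 = 2.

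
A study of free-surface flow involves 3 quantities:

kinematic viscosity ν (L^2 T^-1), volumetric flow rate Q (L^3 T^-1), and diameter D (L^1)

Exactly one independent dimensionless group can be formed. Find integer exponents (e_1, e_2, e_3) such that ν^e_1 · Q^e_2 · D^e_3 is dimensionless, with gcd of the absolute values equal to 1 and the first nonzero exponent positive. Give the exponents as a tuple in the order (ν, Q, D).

(1, -1, 1)

L: e_1·(2) + e_2·(3) + e_3·(1) = 0
T: e_1·(-1) + e_2·(-1) + e_3·(0) = 0
Solving this homogeneous linear system for the smallest-integer solution (first nonzero entry positive) gives (1, -1, 1).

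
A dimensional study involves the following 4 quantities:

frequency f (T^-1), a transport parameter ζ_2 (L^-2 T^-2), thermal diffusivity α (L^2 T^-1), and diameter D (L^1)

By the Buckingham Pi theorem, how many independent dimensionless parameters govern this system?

2

There are 4 variables and 2 base dimensions (L, T).
The dimension matrix has rank 2.
Independent dimensionless groups: 4 − 2 = 2.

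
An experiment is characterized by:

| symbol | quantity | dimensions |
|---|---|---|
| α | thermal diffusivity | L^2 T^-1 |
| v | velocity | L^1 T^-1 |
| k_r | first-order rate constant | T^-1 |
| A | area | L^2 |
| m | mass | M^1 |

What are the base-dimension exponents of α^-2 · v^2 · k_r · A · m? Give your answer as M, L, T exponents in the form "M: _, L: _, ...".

Collect each base-dimension exponent across the product:
  M: −2·(0) + 2·(0) + (0) + (0) + (1) = 1
  L: −2·(2) + 2·(1) + (0) + (2) + (0) = 0
  T: −2·(-1) + 2·(-1) + (-1) + (0) + (0) = -1
So the dimensions are [M T⁻¹].

M: 1, L: 0, T: -1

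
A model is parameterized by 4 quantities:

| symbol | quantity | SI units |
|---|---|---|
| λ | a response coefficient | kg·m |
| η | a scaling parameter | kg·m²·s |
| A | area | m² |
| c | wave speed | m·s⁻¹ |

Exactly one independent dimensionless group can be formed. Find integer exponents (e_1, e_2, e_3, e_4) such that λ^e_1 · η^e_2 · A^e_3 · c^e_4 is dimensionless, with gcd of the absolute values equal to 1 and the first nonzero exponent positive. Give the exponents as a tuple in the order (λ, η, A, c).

M: e_1·(1) + e_2·(1) + e_3·(0) + e_4·(0) = 0
L: e_1·(1) + e_2·(2) + e_3·(2) + e_4·(1) = 0
T: e_1·(0) + e_2·(1) + e_3·(0) + e_4·(-1) = 0
Solving this homogeneous linear system for the smallest-integer solution (first nonzero entry positive) gives (1, -1, 1, -1).

(1, -1, 1, -1)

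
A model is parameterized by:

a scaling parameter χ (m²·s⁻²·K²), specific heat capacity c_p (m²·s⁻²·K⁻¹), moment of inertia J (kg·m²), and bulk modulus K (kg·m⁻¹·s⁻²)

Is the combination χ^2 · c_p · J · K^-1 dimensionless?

no

Sum the exponent of each base dimension across the product:
  M: 2·[χ]_M + [c_p]_M + [J]_M − [K]_M = 2·(0) + (0) + (1) − (1) = 0
  L: 2·[χ]_L + [c_p]_L + [J]_L − [K]_L = 2·(2) + (2) + (2) − (-1) = 9
  T: 2·[χ]_T + [c_p]_T + [J]_T − [K]_T = 2·(-2) + (-2) + (0) − (-2) = -4
  Θ: 2·[χ]_Θ + [c_p]_Θ + [J]_Θ − [K]_Θ = 2·(2) + (-1) + (0) − (0) = 3
Net dimensions [L⁹ T⁻⁴ Θ³] ≠ [1] — not dimensionless.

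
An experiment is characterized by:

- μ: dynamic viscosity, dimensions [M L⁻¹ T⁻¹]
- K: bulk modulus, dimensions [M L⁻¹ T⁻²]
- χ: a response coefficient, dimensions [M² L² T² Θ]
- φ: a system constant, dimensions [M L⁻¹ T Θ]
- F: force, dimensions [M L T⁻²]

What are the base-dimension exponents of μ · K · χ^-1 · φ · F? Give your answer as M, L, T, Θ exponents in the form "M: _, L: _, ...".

Collect each base-dimension exponent across the product:
  M: (1) + (1) − (2) + (1) + (1) = 2
  L: (-1) + (-1) − (2) + (-1) + (1) = -4
  T: (-1) + (-2) − (2) + (1) + (-2) = -6
  Θ: (0) + (0) − (1) + (1) + (0) = 0
So the dimensions are [M² L⁻⁴ T⁻⁶].

M: 2, L: -4, T: -6, Θ: 0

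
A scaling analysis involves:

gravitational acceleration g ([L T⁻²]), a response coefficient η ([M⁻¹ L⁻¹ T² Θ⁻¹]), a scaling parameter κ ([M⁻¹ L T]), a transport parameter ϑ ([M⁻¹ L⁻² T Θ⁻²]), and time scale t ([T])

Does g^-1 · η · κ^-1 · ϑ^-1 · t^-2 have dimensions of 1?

Sum the exponent of each base dimension across the product:
  M: −[g]_M + [η]_M − [κ]_M − [ϑ]_M − 2·[t]_M = −(0) + (-1) − (-1) − (-1) − 2·(0) = 1
  L: −[g]_L + [η]_L − [κ]_L − [ϑ]_L − 2·[t]_L = −(1) + (-1) − (1) − (-2) − 2·(0) = -1
  T: −[g]_T + [η]_T − [κ]_T − [ϑ]_T − 2·[t]_T = −(-2) + (2) − (1) − (1) − 2·(1) = 0
  Θ: −[g]_Θ + [η]_Θ − [κ]_Θ − [ϑ]_Θ − 2·[t]_Θ = −(0) + (-1) − (0) − (-2) − 2·(0) = 1
Net dimensions [M L⁻¹ Θ] ≠ [1] — not dimensionless.

no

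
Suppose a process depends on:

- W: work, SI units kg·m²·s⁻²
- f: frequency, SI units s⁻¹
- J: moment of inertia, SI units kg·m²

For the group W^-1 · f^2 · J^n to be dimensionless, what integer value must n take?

Balance the M exponent: (1)·n from J, plus −(1) + 2·(0) = -1 from the rest, must sum to zero.
n − 1 = 0, so n = 1.

1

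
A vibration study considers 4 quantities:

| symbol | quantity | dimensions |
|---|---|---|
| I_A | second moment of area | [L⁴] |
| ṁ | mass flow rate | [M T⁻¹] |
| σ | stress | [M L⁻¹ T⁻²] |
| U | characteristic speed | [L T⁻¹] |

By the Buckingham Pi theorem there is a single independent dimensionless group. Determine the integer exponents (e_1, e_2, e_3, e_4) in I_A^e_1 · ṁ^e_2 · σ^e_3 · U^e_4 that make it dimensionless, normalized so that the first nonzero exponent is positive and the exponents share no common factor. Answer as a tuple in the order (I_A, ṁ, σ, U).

M: e_1·(0) + e_2·(1) + e_3·(1) + e_4·(0) = 0
L: e_1·(4) + e_2·(0) + e_3·(-1) + e_4·(1) = 0
T: e_1·(0) + e_2·(-1) + e_3·(-2) + e_4·(-1) = 0
Solving this homogeneous linear system for the smallest-integer solution (first nonzero entry positive) gives (1, -2, 2, -2).

(1, -2, 2, -2)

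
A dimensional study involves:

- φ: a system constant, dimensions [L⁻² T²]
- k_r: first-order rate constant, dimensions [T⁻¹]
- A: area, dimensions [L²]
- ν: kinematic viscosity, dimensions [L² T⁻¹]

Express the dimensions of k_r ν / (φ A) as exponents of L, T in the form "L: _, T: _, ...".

Collect each base-dimension exponent across the product:
  L: −(-2) + (0) − (2) + (2) = 2
  T: −(2) + (-1) − (0) + (-1) = -4
So the dimensions are [L² T⁻⁴].

L: 2, T: -4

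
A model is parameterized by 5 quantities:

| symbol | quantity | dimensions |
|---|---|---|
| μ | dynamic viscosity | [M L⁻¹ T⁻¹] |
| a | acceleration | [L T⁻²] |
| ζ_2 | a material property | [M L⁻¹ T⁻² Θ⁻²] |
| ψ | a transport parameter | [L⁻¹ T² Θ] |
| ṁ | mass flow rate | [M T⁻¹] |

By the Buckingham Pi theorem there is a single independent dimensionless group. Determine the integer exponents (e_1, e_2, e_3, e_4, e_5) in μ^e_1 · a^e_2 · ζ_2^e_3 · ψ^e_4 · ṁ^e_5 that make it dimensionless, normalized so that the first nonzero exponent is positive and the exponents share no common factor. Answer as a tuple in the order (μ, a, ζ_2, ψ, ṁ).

(3, -3, -2, -4, -1)

M: e_1·(1) + e_2·(0) + e_3·(1) + e_4·(0) + e_5·(1) = 0
L: e_1·(-1) + e_2·(1) + e_3·(-1) + e_4·(-1) + e_5·(0) = 0
T: e_1·(-1) + e_2·(-2) + e_3·(-2) + e_4·(2) + e_5·(-1) = 0
Θ: e_1·(0) + e_2·(0) + e_3·(-2) + e_4·(1) + e_5·(0) = 0
Solving this homogeneous linear system for the smallest-integer solution (first nonzero entry positive) gives (3, -3, -2, -4, -1).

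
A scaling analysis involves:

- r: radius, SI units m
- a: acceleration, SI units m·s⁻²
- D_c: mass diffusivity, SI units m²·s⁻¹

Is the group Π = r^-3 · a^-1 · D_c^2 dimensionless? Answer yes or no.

Sum the exponent of each base dimension across the product:
  L: −3·[r]_L − [a]_L + 2·[D_c]_L = −3·(1) − (1) + 2·(2) = 0
  T: −3·[r]_T − [a]_T + 2·[D_c]_T = −3·(0) − (-2) + 2·(-1) = 0
All base exponents vanish — dimensionless.

yes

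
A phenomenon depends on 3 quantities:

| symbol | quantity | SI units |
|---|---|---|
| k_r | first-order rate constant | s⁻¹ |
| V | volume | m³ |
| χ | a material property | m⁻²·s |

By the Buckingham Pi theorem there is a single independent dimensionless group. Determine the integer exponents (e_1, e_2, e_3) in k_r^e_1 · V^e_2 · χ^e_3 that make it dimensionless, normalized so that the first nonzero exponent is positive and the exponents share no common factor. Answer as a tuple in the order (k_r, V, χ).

(3, 2, 3)

L: e_1·(0) + e_2·(3) + e_3·(-2) = 0
T: e_1·(-1) + e_2·(0) + e_3·(1) = 0
Solving this homogeneous linear system for the smallest-integer solution (first nonzero entry positive) gives (3, 2, 3).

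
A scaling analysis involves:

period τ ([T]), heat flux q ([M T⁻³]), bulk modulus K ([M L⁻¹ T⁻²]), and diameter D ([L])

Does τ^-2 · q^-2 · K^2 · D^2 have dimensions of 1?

yes

Sum the exponent of each base dimension across the product:
  M: −2·[τ]_M − 2·[q]_M + 2·[K]_M + 2·[D]_M = −2·(0) − 2·(1) + 2·(1) + 2·(0) = 0
  L: −2·[τ]_L − 2·[q]_L + 2·[K]_L + 2·[D]_L = −2·(0) − 2·(0) + 2·(-1) + 2·(1) = 0
  T: −2·[τ]_T − 2·[q]_T + 2·[K]_T + 2·[D]_T = −2·(1) − 2·(-3) + 2·(-2) + 2·(0) = 0
All base exponents vanish — dimensionless.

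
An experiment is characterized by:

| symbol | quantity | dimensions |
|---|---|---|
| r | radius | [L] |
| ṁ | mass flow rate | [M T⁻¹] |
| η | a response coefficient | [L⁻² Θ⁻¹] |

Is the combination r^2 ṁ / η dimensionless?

no

Sum the exponent of each base dimension across the product:
  M: 2·[r]_M + [ṁ]_M − [η]_M = 2·(0) + (1) − (0) = 1
  L: 2·[r]_L + [ṁ]_L − [η]_L = 2·(1) + (0) − (-2) = 4
  T: 2·[r]_T + [ṁ]_T − [η]_T = 2·(0) + (-1) − (0) = -1
  Θ: 2·[r]_Θ + [ṁ]_Θ − [η]_Θ = 2·(0) + (0) − (-1) = 1
Net dimensions [M L⁴ T⁻¹ Θ] ≠ [1] — not dimensionless.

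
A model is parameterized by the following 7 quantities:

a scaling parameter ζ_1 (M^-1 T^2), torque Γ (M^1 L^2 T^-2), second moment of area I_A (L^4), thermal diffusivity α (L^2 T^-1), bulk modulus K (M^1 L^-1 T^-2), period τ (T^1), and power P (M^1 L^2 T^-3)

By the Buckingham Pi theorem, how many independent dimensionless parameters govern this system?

4

There are 7 variables and 3 base dimensions (M, L, T).
The dimension matrix has rank 3.
Independent dimensionless groups: 7 − 3 = 4.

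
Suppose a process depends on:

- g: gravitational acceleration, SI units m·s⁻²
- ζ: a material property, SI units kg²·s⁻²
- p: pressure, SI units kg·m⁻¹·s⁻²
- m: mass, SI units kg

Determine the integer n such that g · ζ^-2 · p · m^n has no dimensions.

3

Balance the M exponent: (1)·n from m, plus (0) − 2·(2) + (1) = -3 from the rest, must sum to zero.
n − 3 = 0, so n = 3.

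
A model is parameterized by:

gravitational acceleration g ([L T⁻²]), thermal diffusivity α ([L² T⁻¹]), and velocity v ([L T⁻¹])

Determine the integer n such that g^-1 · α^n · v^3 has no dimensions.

-1

Balance the L exponent: (2)·n from α, plus −(1) + 3·(1) = 2 from the rest, must sum to zero.
2n + 2 = 0, so n = -1.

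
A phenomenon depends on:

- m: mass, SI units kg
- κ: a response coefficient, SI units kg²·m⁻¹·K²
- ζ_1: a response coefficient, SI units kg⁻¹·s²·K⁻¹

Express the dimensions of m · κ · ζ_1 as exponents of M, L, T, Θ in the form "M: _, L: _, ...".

Collect each base-dimension exponent across the product:
  M: (1) + (2) + (-1) = 2
  L: (0) + (-1) + (0) = -1
  T: (0) + (0) + (2) = 2
  Θ: (0) + (2) + (-1) = 1
So the dimensions are [M² L⁻¹ T² Θ].

M: 2, L: -1, T: 2, Θ: 1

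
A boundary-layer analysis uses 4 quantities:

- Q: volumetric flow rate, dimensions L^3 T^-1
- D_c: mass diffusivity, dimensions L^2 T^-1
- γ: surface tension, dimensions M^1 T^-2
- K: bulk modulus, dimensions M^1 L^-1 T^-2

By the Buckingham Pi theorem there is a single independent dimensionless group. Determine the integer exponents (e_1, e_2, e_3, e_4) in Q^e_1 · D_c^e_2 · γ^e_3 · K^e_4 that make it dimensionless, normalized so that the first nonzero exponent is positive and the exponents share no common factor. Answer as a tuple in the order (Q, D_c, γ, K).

M: e_1·(0) + e_2·(0) + e_3·(1) + e_4·(1) = 0
L: e_1·(3) + e_2·(2) + e_3·(0) + e_4·(-1) = 0
T: e_1·(-1) + e_2·(-1) + e_3·(-2) + e_4·(-2) = 0
Solving this homogeneous linear system for the smallest-integer solution (first nonzero entry positive) gives (1, -1, -1, 1).

(1, -1, -1, 1)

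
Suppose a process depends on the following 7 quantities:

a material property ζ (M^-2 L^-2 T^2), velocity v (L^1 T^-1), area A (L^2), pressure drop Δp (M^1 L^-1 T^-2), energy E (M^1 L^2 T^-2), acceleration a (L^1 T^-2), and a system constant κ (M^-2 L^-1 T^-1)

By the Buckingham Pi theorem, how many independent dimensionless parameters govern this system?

4

There are 7 variables and 3 base dimensions (M, L, T).
The dimension matrix has rank 3.
Independent dimensionless groups: 7 − 3 = 4.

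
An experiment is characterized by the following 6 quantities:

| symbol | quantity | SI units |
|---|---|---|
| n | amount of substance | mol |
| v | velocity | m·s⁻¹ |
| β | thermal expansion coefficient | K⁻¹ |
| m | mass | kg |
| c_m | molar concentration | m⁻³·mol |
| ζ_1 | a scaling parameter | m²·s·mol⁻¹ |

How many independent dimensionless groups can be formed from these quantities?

There are 6 variables and 5 base dimensions (M, L, T, Θ, N).
The dimension matrix has rank 5.
Independent dimensionless groups: 6 − 5 = 1.

1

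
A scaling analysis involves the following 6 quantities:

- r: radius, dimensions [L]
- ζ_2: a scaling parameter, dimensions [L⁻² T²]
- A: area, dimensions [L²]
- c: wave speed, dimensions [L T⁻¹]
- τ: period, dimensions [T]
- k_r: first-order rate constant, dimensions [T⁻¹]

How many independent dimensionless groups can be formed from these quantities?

4

There are 6 variables and 2 base dimensions (L, T).
The dimension matrix has rank 2.
Independent dimensionless groups: 6 − 2 = 4.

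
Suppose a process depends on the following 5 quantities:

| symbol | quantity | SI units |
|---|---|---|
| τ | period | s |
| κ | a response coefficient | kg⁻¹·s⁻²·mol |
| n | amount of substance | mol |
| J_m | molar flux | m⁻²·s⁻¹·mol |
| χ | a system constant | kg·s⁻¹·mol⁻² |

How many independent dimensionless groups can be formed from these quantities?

There are 5 variables and 4 base dimensions (M, L, T, N).
The dimension matrix has rank 4.
Independent dimensionless groups: 5 − 4 = 1.

1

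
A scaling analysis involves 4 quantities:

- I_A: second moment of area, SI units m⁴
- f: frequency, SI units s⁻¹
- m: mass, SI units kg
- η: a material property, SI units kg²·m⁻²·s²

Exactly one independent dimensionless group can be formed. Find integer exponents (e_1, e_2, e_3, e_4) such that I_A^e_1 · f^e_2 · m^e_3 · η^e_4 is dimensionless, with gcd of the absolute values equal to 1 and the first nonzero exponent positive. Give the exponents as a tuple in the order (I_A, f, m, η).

(1, 4, -4, 2)

M: e_1·(0) + e_2·(0) + e_3·(1) + e_4·(2) = 0
L: e_1·(4) + e_2·(0) + e_3·(0) + e_4·(-2) = 0
T: e_1·(0) + e_2·(-1) + e_3·(0) + e_4·(2) = 0
Solving this homogeneous linear system for the smallest-integer solution (first nonzero entry positive) gives (1, 4, -4, 2).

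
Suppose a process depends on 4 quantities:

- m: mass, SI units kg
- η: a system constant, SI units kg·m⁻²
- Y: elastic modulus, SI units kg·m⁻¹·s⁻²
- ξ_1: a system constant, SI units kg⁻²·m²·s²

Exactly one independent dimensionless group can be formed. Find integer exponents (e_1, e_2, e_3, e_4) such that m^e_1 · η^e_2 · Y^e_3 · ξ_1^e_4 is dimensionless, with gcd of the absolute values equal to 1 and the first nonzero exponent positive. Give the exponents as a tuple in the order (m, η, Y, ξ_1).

(1, 1, 2, 2)

M: e_1·(1) + e_2·(1) + e_3·(1) + e_4·(-2) = 0
L: e_1·(0) + e_2·(-2) + e_3·(-1) + e_4·(2) = 0
T: e_1·(0) + e_2·(0) + e_3·(-2) + e_4·(2) = 0
Solving this homogeneous linear system for the smallest-integer solution (first nonzero entry positive) gives (1, 1, 2, 2).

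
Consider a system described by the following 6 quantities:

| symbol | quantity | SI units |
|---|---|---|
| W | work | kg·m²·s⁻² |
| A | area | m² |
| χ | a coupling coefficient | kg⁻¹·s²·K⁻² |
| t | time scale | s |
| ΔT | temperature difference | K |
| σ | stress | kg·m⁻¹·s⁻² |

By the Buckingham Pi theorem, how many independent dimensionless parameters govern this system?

2

There are 6 variables and 4 base dimensions (M, L, T, Θ).
The dimension matrix has rank 4.
Independent dimensionless groups: 6 − 4 = 2.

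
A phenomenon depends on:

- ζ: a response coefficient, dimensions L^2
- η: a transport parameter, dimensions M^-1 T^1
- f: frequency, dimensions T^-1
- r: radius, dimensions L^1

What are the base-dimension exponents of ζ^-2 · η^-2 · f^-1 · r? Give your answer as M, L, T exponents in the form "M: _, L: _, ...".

Collect each base-dimension exponent across the product:
  M: −2·(0) − 2·(-1) − (0) + (0) = 2
  L: −2·(2) − 2·(0) − (0) + (1) = -3
  T: −2·(0) − 2·(1) − (-1) + (0) = -1
So the dimensions are [M² L⁻³ T⁻¹].

M: 2, L: -3, T: -1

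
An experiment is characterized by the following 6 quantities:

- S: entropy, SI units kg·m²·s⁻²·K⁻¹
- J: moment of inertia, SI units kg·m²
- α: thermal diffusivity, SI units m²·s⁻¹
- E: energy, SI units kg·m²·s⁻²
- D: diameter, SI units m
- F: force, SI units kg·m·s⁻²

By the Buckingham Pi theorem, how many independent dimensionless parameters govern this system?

2

There are 6 variables and 4 base dimensions (M, L, T, Θ).
The dimension matrix has rank 4.
Independent dimensionless groups: 6 − 4 = 2.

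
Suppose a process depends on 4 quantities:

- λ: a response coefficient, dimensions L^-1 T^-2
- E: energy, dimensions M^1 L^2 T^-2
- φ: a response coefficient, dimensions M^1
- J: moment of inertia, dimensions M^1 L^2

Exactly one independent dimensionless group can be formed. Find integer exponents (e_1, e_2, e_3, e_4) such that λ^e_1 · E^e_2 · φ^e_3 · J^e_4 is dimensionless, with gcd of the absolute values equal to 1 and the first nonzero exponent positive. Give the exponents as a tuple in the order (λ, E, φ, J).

M: e_1·(0) + e_2·(1) + e_3·(1) + e_4·(1) = 0
L: e_1·(-1) + e_2·(2) + e_3·(0) + e_4·(2) = 0
T: e_1·(-2) + e_2·(-2) + e_3·(0) + e_4·(0) = 0
Solving this homogeneous linear system for the smallest-integer solution (first nonzero entry positive) gives (2, -2, -1, 3).

(2, -2, -1, 3)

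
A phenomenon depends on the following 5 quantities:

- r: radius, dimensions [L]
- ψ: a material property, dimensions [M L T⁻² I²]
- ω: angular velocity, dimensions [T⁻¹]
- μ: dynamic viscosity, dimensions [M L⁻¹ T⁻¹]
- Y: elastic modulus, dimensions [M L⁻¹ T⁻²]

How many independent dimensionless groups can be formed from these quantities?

1

There are 5 variables and 4 base dimensions (M, L, T, I).
The dimension matrix has rank 4.
Independent dimensionless groups: 5 − 4 = 1.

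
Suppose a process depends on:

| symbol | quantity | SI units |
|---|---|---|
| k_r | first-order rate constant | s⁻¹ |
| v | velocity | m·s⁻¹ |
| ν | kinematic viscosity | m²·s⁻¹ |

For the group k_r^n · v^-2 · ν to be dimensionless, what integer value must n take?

Balance the T exponent: (-1)·n from k_r, plus −2·(-1) + (-1) = 1 from the rest, must sum to zero.
−n + 1 = 0, so n = 1.

1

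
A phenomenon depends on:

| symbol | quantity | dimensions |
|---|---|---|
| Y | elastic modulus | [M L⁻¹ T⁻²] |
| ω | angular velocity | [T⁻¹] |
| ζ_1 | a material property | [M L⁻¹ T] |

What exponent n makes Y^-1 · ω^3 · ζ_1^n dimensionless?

1

Balance the M exponent: (1)·n from ζ_1, plus −(1) + 3·(0) = -1 from the rest, must sum to zero.
n − 1 = 0, so n = 1.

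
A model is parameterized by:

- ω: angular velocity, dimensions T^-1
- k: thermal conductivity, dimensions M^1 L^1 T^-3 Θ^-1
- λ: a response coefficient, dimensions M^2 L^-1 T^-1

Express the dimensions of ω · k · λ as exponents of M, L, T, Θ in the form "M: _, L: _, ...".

M: 3, L: 0, T: -5, Θ: -1

Collect each base-dimension exponent across the product:
  M: (0) + (1) + (2) = 3
  L: (0) + (1) + (-1) = 0
  T: (-1) + (-3) + (-1) = -5
  Θ: (0) + (-1) + (0) = -1
So the dimensions are [M³ T⁻⁵ Θ⁻¹].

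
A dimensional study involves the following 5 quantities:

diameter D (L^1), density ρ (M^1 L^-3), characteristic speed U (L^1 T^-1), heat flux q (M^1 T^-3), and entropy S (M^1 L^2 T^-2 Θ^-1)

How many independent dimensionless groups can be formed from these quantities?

1

There are 5 variables and 4 base dimensions (M, L, T, Θ).
The dimension matrix has rank 4.
Independent dimensionless groups: 5 − 4 = 1.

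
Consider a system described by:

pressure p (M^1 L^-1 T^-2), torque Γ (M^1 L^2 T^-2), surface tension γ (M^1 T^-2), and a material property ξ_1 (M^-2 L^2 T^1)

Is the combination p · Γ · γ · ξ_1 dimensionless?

Sum the exponent of each base dimension across the product:
  M: [p]_M + [Γ]_M + [γ]_M + [ξ_1]_M = (1) + (1) + (1) + (-2) = 1
  L: [p]_L + [Γ]_L + [γ]_L + [ξ_1]_L = (-1) + (2) + (0) + (2) = 3
  T: [p]_T + [Γ]_T + [γ]_T + [ξ_1]_T = (-2) + (-2) + (-2) + (1) = -5
Net dimensions [M L³ T⁻⁵] ≠ [1] — not dimensionless.

no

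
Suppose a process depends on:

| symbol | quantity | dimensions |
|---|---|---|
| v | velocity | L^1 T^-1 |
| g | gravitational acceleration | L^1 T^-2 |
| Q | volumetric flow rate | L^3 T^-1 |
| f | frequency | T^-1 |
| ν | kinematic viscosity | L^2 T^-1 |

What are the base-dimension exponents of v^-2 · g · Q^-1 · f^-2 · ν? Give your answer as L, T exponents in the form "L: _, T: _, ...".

Collect each base-dimension exponent across the product:
  L: −2·(1) + (1) − (3) − 2·(0) + (2) = -2
  T: −2·(-1) + (-2) − (-1) − 2·(-1) + (-1) = 2
So the dimensions are [L⁻² T²].

L: -2, T: 2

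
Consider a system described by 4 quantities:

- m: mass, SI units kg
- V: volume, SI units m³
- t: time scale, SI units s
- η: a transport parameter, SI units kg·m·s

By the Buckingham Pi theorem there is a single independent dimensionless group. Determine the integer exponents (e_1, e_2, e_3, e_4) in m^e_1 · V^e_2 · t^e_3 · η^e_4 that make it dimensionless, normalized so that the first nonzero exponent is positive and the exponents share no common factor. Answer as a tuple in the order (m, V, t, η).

(3, 1, 3, -3)

M: e_1·(1) + e_2·(0) + e_3·(0) + e_4·(1) = 0
L: e_1·(0) + e_2·(3) + e_3·(0) + e_4·(1) = 0
T: e_1·(0) + e_2·(0) + e_3·(1) + e_4·(1) = 0
Solving this homogeneous linear system for the smallest-integer solution (first nonzero entry positive) gives (3, 1, 3, -3).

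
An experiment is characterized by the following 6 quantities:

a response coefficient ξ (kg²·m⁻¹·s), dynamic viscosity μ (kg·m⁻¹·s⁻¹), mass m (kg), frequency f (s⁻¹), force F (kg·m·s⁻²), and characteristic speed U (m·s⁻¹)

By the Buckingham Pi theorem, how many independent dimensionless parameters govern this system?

3

There are 6 variables and 3 base dimensions (M, L, T).
The dimension matrix has rank 3.
Independent dimensionless groups: 6 − 3 = 3.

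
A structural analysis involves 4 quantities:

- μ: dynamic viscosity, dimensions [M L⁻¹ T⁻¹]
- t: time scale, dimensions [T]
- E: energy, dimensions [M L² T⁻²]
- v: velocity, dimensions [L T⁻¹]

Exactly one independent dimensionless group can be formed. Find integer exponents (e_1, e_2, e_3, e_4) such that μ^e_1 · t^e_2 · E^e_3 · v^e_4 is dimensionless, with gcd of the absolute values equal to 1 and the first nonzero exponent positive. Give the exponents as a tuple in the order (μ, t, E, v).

M: e_1·(1) + e_2·(0) + e_3·(1) + e_4·(0) = 0
L: e_1·(-1) + e_2·(0) + e_3·(2) + e_4·(1) = 0
T: e_1·(-1) + e_2·(1) + e_3·(-2) + e_4·(-1) = 0
Solving this homogeneous linear system for the smallest-integer solution (first nonzero entry positive) gives (1, 2, -1, 3).

(1, 2, -1, 3)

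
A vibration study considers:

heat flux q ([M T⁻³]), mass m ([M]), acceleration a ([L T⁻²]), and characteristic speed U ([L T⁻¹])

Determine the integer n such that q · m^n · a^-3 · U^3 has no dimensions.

Balance the M exponent: (1)·n from m, plus (1) − 3·(0) + 3·(0) = 1 from the rest, must sum to zero.
n + 1 = 0, so n = -1.

-1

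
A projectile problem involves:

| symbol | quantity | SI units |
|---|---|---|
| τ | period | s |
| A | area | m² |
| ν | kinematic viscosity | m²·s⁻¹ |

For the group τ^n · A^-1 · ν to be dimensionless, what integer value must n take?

1

Balance the T exponent: (1)·n from τ, plus −(0) + (-1) = -1 from the rest, must sum to zero.
n − 1 = 0, so n = 1.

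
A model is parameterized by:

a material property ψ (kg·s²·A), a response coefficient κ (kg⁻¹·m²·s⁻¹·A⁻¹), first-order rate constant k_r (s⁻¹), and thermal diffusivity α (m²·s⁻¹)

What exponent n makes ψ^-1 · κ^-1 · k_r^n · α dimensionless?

Balance the T exponent: (-1)·n from k_r, plus −(2) − (-1) + (-1) = -2 from the rest, must sum to zero.
−n − 2 = 0, so n = -2.

-2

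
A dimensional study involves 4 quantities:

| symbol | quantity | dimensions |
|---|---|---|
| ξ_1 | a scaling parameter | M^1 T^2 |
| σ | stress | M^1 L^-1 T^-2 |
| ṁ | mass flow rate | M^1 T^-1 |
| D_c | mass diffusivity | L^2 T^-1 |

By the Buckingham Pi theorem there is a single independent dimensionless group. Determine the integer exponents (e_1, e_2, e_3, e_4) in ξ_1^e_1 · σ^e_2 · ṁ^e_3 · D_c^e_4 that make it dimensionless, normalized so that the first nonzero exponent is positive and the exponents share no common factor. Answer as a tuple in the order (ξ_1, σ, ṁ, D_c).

(1, 2, -3, 1)

M: e_1·(1) + e_2·(1) + e_3·(1) + e_4·(0) = 0
L: e_1·(0) + e_2·(-1) + e_3·(0) + e_4·(2) = 0
T: e_1·(2) + e_2·(-2) + e_3·(-1) + e_4·(-1) = 0
Solving this homogeneous linear system for the smallest-integer solution (first nonzero entry positive) gives (1, 2, -3, 1).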